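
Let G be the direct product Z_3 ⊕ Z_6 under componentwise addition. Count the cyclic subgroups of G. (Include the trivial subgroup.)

10

A cyclic subgroup of order d is generated by each of its φ(d) elements of order d, so the cyclic subgroups of order d number (#elements of order d)/φ(d).
Cyclic subgroups by order — order 1: 1; order 2: 1; order 3: 4; order 6: 4.
Total: 10.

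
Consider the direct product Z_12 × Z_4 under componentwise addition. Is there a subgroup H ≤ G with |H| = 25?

No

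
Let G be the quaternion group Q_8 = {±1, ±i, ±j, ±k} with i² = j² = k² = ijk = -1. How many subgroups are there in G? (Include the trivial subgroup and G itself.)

6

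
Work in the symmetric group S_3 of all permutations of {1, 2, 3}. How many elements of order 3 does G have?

2

The elements of order 3 are: (1 2 3), (1 3 2).
That's 2.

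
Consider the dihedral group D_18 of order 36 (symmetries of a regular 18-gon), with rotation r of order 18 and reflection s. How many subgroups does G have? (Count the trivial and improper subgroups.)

|G| = 36, so by Lagrange every subgroup order divides 36. Divisors: 1, 2, 3, 4, 6, 9, 12, 18, 36.
Subgroups by order — order 1: 1; order 2: 19; order 3: 1; order 4: 9; order 6: 7; order 9: 1; order 12: 3; order 18: 3; order 36: 1.
Total: 1 + 19 + 1 + 9 + 7 + 1 + 3 + 3 + 1 = 45.

45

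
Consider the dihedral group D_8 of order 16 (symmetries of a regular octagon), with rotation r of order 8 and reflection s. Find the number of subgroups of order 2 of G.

|G| = 16 and 2 | 16, so subgroups of order 2 are possible by Lagrange.
The subgroups of order 2 are: {e, r^2s}; {e, r^3s}; {e, r^4}; {e, r^4s}; … (9 in all).
So G has 9 subgroups of order 2.

9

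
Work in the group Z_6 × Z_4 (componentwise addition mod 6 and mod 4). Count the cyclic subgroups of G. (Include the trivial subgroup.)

12

A cyclic subgroup of order d is generated by each of its φ(d) elements of order d, so the cyclic subgroups of order d number (#elements of order d)/φ(d).
Cyclic subgroups by order — order 1: 1; order 2: 3; order 3: 1; order 4: 2; order 6: 3; order 12: 2.
Total: 12.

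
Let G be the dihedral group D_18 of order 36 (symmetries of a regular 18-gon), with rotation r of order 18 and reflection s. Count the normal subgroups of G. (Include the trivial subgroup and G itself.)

G has 45 subgroups. Checking conjugation-invariance by order — order 1: 1/1 normal; order 2: 1/19 normal; order 3: 1/1 normal; order 4: 0/9 normal; order 6: 1/7 normal; order 9: 1/1 normal; order 12: 0/3 normal; order 18: 3/3 normal; order 36: 1/1 normal.
Total normal subgroups: 9.

9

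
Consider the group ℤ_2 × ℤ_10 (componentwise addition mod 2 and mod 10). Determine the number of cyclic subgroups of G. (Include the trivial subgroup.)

Each element a generates a cyclic subgroup ⟨a⟩; distinct elements may generate the same one (a cyclic group of order d has φ(d) generators).
Cyclic subgroups by order — order 1: 1; order 2: 3; order 5: 1; order 10: 3.
Total: 8.

8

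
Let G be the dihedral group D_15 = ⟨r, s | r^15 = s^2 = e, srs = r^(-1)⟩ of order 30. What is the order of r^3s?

2

Computing powers of r^3s: the smallest k with (r^3s)^k = e is k = 2.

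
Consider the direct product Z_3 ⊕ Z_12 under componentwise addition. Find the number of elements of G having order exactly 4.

2

An element (a,b) has order lcm(ord(a), ord(b)); count pairs with lcm equal to 4.
Enumerating gives 2 such elements.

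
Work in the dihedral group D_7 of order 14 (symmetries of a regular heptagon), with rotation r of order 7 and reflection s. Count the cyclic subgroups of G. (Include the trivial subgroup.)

9

Group the elements of G by the cyclic subgroup they generate; each cyclic subgroup of order d accounts for φ(d) elements.
Cyclic subgroups by order — order 1: 1; order 2: 7; order 7: 1.
Total: 9.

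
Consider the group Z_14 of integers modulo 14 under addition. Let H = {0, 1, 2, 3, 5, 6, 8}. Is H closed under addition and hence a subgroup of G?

No

1 ∈ H but its inverse 13 ∉ H, so H is not a subgroup.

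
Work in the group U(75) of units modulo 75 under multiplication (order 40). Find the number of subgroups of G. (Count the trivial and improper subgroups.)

16

|G| = 40, so by Lagrange every subgroup order divides 40. Divisors: 1, 2, 4, 5, 8, 10, 20, 40.
Subgroups by order — order 1: 1; order 2: 3; order 4: 3; order 5: 1; order 8: 1; order 10: 3; order 20: 3; order 40: 1.
Total: 1 + 3 + 3 + 1 + 1 + 3 + 3 + 1 = 16.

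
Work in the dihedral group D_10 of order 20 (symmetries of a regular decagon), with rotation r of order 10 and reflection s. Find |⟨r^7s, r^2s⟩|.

4

|⟨r^7s⟩| = 2 and |⟨r^2s⟩| = 2, so |H| is a multiple of lcm(2, 2) = 2 and divides |G| = 20.
Closing under the operation: H = {e, r^5, r^2s, r^7s}, so |H| = 4.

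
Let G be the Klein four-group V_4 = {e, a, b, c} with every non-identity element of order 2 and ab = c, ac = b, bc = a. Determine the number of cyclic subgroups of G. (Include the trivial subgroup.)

4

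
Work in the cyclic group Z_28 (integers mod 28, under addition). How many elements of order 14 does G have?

In a cyclic group of order 28, the number of elements of order d (for d | 28) is φ(d).
φ(14) = 6.

6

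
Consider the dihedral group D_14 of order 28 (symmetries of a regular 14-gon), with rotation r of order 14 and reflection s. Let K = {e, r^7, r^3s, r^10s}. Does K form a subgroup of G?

|K| = 4 divides |G| = 28, consistent with Lagrange.
K contains the identity, every element's inverse is in K, and K is closed under ·: it is a subgroup.

Yes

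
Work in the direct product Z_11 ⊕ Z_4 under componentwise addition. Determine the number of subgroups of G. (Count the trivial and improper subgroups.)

6

|G| = 44, so by Lagrange every subgroup order divides 44. Divisors: 1, 2, 4, 11, 22, 44.
Subgroups by order — order 1: 1; order 2: 1; order 4: 1; order 11: 1; order 22: 1; order 44: 1.
Total: 1 + 1 + 1 + 1 + 1 + 1 = 6.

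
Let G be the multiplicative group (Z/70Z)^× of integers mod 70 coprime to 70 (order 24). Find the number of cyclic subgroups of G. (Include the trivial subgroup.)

Group the elements of G by the cyclic subgroup they generate; each cyclic subgroup of order d accounts for φ(d) elements.
Cyclic subgroups by order — order 1: 1; order 2: 3; order 3: 1; order 4: 2; order 6: 3; order 12: 2.
Total: 12.

12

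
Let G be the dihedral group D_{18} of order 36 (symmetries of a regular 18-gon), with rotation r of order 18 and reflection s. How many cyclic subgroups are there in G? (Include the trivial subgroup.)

Each element a generates a cyclic subgroup ⟨a⟩; distinct elements may generate the same one (a cyclic group of order d has φ(d) generators).
Cyclic subgroups by order — order 1: 1; order 2: 19; order 3: 1; order 6: 1; order 9: 1; order 18: 1.
Total: 24.

24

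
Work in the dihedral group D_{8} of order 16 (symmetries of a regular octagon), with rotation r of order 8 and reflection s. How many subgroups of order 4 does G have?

|G| = 16 and 4 | 16, so subgroups of order 4 are possible by Lagrange.
The subgroups of order 4 are: {e, r^2, r^4, r^6}; {e, r^4, r^2s, r^6s}; {e, r^4, r^3s, r^7s}; {e, r^4, s, r^4s}; … (5 in all).
So G has 5 subgroups of order 4.

5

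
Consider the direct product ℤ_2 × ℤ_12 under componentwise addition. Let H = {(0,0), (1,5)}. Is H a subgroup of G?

No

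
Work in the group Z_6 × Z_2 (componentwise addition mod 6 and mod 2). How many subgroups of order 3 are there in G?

|G| = 12 and 3 | 12, so subgroups of order 3 are possible by Lagrange.
The subgroups of order 3 are: {(0,0), (2,0), (4,0)}.
So G has 1 subgroup of order 3.

1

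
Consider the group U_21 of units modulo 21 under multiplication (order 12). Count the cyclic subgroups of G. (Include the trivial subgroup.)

A cyclic subgroup of order d is generated by each of its φ(d) elements of order d, so the cyclic subgroups of order d number (#elements of order d)/φ(d).
Cyclic subgroups by order — order 1: 1; order 2: 3; order 3: 1; order 6: 3.
Total: 8.

8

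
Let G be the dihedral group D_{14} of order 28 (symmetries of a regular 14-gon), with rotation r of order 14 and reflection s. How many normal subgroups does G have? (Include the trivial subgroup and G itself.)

7

G has 28 subgroups. Checking conjugation-invariance by order — order 1: 1/1 normal; order 2: 1/15 normal; order 4: 0/7 normal; order 7: 1/1 normal; order 14: 3/3 normal; order 28: 1/1 normal.
Total normal subgroups: 7.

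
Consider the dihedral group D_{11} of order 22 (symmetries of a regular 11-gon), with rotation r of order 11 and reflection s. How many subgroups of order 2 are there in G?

11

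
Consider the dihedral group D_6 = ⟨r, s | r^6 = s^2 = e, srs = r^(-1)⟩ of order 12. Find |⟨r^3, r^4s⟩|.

|⟨r^3⟩| = 2 and |⟨r^4s⟩| = 2, so |H| is a multiple of lcm(2, 2) = 2 and divides |G| = 12.
Closing under the operation: H = {e, r^3, rs, r^4s}, so |H| = 4.

4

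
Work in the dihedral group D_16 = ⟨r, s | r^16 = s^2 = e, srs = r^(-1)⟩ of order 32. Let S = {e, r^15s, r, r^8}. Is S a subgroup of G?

r ∈ S but its inverse r^15 ∉ S, so S is not a subgroup.

No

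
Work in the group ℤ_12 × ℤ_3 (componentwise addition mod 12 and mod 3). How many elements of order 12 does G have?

An element (a,b) has order lcm(ord(a), ord(b)); count pairs with lcm equal to 12.
Enumerating gives 16 such elements.

16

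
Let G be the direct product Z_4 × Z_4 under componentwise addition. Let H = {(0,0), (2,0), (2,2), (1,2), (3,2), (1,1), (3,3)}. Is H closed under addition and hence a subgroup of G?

|H| = 7 does not divide |G| = 16, so by Lagrange H is not a subgroup.

No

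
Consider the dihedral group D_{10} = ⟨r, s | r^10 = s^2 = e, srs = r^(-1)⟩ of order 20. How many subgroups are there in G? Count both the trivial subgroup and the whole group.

22

|G| = 20, so by Lagrange every subgroup order divides 20. Divisors: 1, 2, 4, 5, 10, 20.
Subgroups by order — order 1: 1; order 2: 11; order 4: 5; order 5: 1; order 10: 3; order 20: 1.
Total: 1 + 11 + 5 + 1 + 3 + 1 = 22.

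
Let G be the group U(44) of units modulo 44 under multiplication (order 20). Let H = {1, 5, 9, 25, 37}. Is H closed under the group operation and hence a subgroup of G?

Yes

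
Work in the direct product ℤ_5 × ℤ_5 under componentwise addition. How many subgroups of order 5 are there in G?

6

|G| = 25 and 5 | 25, so subgroups of order 5 are possible by Lagrange.
The subgroups of order 5 are: {(0,0), (0,1), (0,2), (0,3), (0,4)}; {(0,0), (1,0), (2,0), (3,0), (4,0)}; {(0,0), (1,1), (2,2), (3,3), (4,4)}; {(0,0), (1,2), (2,4), (3,1), (4,3)}; … (6 in all).
So G has 6 subgroups of order 5.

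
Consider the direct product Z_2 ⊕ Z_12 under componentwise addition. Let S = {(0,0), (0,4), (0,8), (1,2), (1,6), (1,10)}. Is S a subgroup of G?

|S| = 6 divides |G| = 24, consistent with Lagrange.
S contains the identity, every element's inverse is in S, and S is closed under +: it is a subgroup.
In fact S = ⟨(1,2)⟩.

Yes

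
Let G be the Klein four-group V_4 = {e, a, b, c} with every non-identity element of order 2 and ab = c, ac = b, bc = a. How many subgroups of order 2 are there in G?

|G| = 4 and 2 | 4, so subgroups of order 2 are possible by Lagrange.
The subgroups of order 2 are: {e, a}; {e, b}; {e, c}.
So G has 3 subgroups of order 2.

3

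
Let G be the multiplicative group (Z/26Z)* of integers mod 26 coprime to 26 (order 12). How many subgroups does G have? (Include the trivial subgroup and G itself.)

|G| = 12, so by Lagrange every subgroup order divides 12. Divisors: 1, 2, 3, 4, 6, 12.
Subgroups by order — order 1: 1; order 2: 1; order 3: 1; order 4: 1; order 6: 1; order 12: 1.
Total: 1 + 1 + 1 + 1 + 1 + 1 = 6.

6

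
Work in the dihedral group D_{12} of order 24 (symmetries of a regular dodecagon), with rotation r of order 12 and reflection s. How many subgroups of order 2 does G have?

13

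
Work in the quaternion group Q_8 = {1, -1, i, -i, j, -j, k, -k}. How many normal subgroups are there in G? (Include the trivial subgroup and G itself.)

G has 6 subgroups. Checking conjugation-invariance by order — order 1: 1/1 normal; order 2: 1/1 normal; order 4: 3/3 normal; order 8: 1/1 normal.
Total normal subgroups: 6.

6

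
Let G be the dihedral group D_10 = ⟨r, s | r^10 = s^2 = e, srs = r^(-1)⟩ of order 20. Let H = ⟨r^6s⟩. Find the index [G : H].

10

|⟨r^6s⟩| = 2 and |G| = 20.
By Lagrange, [G : H] = |G|/|H| = 20/2 = 10.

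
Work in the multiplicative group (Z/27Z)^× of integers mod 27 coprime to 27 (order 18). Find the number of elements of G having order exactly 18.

6

The elements of order 18 are: 2, 5, 11, 14, 20, 23.
That's 6.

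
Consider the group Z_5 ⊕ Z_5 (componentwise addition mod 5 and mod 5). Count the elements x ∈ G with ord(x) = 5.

An element (a,b) has order lcm(ord(a), ord(b)); count pairs with lcm equal to 5.
Enumerating gives 24 such elements.

24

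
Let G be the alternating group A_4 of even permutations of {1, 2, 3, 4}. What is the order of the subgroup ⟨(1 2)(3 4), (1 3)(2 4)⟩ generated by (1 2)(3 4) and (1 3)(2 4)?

4

|⟨(1 2)(3 4)⟩| = 2 and |⟨(1 3)(2 4)⟩| = 2, so |H| is a multiple of lcm(2, 2) = 2 and divides |G| = 12.
Closing under the operation: H = {e, (1 2)(3 4), (1 3)(2 4), (1 4)(2 3)}, so |H| = 4.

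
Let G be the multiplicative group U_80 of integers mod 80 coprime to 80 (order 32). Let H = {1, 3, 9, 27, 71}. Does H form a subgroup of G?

|H| = 5 does not divide |G| = 32, so by Lagrange H is not a subgroup.

No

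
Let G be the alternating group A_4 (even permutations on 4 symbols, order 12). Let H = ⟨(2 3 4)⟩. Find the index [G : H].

|⟨(2 3 4)⟩| = 3 and |G| = 12.
By Lagrange, [G : H] = |G|/|H| = 12/3 = 4.

4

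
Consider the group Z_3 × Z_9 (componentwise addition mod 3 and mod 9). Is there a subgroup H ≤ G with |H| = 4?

No

4 does not divide |G| = 27, so by Lagrange no subgroup of order 4 exists.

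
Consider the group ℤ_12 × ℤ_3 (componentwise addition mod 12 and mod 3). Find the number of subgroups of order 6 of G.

4

|G| = 36 and 6 | 36, so subgroups of order 6 are possible by Lagrange.
The subgroups of order 6 are: {(0,0), (0,1), (0,2), (6,0), (6,1), (6,2)}; {(0,0), (2,0), (4,0), (6,0), (8,0), (10,0)}; {(0,0), (2,2), (4,1), (6,0), (8,2), (10,1)}; {(0,0), (2,1), (4,2), (6,0), (8,1), (10,2)}.
So G has 4 subgroups of order 6.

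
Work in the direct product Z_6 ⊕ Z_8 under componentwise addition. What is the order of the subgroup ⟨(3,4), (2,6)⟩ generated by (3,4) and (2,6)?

24

|⟨(3,4)⟩| = 2 and |⟨(2,6)⟩| = 12, so |H| is a multiple of lcm(2, 12) = 12 and divides |G| = 48.
Closing under the operation: H = {(0,0), (0,2), (0,4), (0,6), (1,0), (1,2), (1,4), (1,6), (2,0), (2,2), (2,4), (2,6), (3,0), (3,2), (3,4), (3,6), (4,0), (4,2), (4,4), (4,6), (5,0), (5,2), (5,4), (5,6)}, so |H| = 24.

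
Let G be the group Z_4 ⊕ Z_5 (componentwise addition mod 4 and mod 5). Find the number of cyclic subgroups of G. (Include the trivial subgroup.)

6

A cyclic subgroup of order d is generated by each of its φ(d) elements of order d, so the cyclic subgroups of order d number (#elements of order d)/φ(d).
Cyclic subgroups by order — order 1: 1; order 2: 1; order 4: 1; order 5: 1; order 10: 1; order 20: 1.
Total: 6.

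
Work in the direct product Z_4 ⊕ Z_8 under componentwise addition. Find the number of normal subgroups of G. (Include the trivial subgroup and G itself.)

G is abelian, so every subgroup is normal.
G has 22 subgroups in total, hence 22 normal subgroups.

22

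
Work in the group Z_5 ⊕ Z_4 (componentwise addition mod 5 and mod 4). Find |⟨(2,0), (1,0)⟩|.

5

|⟨(2,0)⟩| = 5 and |⟨(1,0)⟩| = 5, so |H| is a multiple of lcm(5, 5) = 5 and divides |G| = 20.
Closing under the operation: H = {(0,0), (1,0), (2,0), (3,0), (4,0)}, so |H| = 5.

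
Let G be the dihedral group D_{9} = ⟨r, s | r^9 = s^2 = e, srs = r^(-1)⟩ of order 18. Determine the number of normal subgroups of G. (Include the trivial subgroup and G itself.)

4

G has 16 subgroups. Checking conjugation-invariance by order — order 1: 1/1 normal; order 2: 0/9 normal; order 3: 1/1 normal; order 6: 0/3 normal; order 9: 1/1 normal; order 18: 1/1 normal.
Total normal subgroups: 4.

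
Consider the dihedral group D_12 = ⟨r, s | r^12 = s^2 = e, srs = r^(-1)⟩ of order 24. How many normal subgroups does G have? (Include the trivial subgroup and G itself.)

G has 34 subgroups. Checking conjugation-invariance by order — order 1: 1/1 normal; order 2: 1/13 normal; order 3: 1/1 normal; order 4: 1/7 normal; order 6: 1/5 normal; order 8: 0/3 normal; order 12: 3/3 normal; order 24: 1/1 normal.
Total normal subgroups: 9.

9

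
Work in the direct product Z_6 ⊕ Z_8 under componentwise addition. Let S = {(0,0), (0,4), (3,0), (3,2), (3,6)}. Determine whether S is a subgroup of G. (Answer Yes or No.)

|S| = 5 does not divide |G| = 48, so by Lagrange S is not a subgroup.

No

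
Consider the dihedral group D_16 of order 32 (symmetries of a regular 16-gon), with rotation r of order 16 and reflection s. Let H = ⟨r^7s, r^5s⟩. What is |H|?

|⟨r^7s⟩| = 2 and |⟨r^5s⟩| = 2, so |H| is a multiple of lcm(2, 2) = 2 and divides |G| = 32.
Closing under the operation: H = {e, r^2, r^4, r^6, r^8, r^10, r^12, r^14, rs, r^3s, r^5s, r^7s, r^9s, r^11s, r^13s, r^15s}, so |H| = 16.

16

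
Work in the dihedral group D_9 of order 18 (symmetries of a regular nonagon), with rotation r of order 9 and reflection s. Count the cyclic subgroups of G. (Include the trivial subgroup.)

12

A cyclic subgroup of order d is generated by each of its φ(d) elements of order d, so the cyclic subgroups of order d number (#elements of order d)/φ(d).
Cyclic subgroups by order — order 1: 1; order 2: 9; order 3: 1; order 9: 1.
Total: 12.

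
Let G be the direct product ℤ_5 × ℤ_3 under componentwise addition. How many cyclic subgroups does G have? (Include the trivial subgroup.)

A cyclic subgroup of order d is generated by each of its φ(d) elements of order d, so the cyclic subgroups of order d number (#elements of order d)/φ(d).
Cyclic subgroups by order — order 1: 1; order 3: 1; order 5: 1; order 15: 1.
Total: 4.

4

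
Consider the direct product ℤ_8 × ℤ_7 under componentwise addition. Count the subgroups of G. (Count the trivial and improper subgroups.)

|G| = 56, so by Lagrange every subgroup order divides 56. Divisors: 1, 2, 4, 7, 8, 14, 28, 56.
Subgroups by order — order 1: 1; order 2: 1; order 4: 1; order 7: 1; order 8: 1; order 14: 1; order 28: 1; order 56: 1.
Total: 1 + 1 + 1 + 1 + 1 + 1 + 1 + 1 = 8.

8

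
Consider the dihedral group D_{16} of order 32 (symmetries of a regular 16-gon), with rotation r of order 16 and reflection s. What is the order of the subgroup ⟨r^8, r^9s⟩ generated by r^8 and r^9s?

4

|⟨r^8⟩| = 2 and |⟨r^9s⟩| = 2, so |H| is a multiple of lcm(2, 2) = 2 and divides |G| = 32.
Closing under the operation: H = {e, r^8, rs, r^9s}, so |H| = 4.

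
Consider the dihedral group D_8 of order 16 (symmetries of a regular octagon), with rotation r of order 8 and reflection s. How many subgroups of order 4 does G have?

|G| = 16 and 4 | 16, so subgroups of order 4 are possible by Lagrange.
The subgroups of order 4 are: {e, r^2, r^4, r^6}; {e, r^4, r^2s, r^6s}; {e, r^4, r^3s, r^7s}; {e, r^4, s, r^4s}; … (5 in all).
So G has 5 subgroups of order 4.

5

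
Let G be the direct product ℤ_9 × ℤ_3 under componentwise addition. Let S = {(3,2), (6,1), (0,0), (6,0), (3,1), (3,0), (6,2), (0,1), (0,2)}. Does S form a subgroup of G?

|S| = 9 divides |G| = 27, consistent with Lagrange.
S contains the identity, every element's inverse is in S, and S is closed under +: it is a subgroup.

Yes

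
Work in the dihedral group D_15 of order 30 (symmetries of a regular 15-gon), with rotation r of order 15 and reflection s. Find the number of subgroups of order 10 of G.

|G| = 30 and 10 | 30, so subgroups of order 10 are possible by Lagrange.
The subgroups of order 10 are: {e, r^3, r^6, r^9, r^12, rs, r^4s, r^7s, r^10s, r^13s}; {e, r^3, r^6, r^9, r^12, r^2s, r^5s, r^8s, r^11s, r^14s}; {e, r^3, r^6, r^9, r^12, s, r^3s, r^6s, r^9s, r^12s}.
So G has 3 subgroups of order 10.

3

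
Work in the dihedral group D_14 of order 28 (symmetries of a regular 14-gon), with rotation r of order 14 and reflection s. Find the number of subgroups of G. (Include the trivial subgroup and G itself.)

|G| = 28, so by Lagrange every subgroup order divides 28. Divisors: 1, 2, 4, 7, 14, 28.
Subgroups by order — order 1: 1; order 2: 15; order 4: 7; order 7: 1; order 14: 3; order 28: 1.
Total: 1 + 15 + 7 + 1 + 3 + 1 = 28.

28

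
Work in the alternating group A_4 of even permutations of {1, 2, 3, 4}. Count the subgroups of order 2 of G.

|G| = 12 and 2 | 12, so subgroups of order 2 are possible by Lagrange.
The subgroups of order 2 are: {e, (1 2)(3 4)}; {e, (1 3)(2 4)}; {e, (1 4)(2 3)}.
So G has 3 subgroups of order 2.

3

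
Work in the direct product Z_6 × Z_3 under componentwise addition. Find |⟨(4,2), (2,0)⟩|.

9

|⟨(4,2)⟩| = 3 and |⟨(2,0)⟩| = 3, so |H| is a multiple of lcm(3, 3) = 3 and divides |G| = 18.
Closing under the operation: H = {(0,0), (0,1), (0,2), (2,0), (2,1), (2,2), (4,0), (4,1), (4,2)}, so |H| = 9.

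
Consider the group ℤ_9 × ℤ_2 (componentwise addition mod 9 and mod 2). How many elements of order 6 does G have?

An element (a,b) has order lcm(ord(a), ord(b)); count pairs with lcm equal to 6.
Enumerating gives 2 such elements.

2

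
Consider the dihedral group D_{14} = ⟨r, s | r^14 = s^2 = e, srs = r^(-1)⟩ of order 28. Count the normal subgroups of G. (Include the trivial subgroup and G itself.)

7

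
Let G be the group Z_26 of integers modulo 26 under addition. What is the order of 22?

In Z_26, the order of an element a is n/gcd(a, n).
gcd(22, 26) = 2, so |⟨22⟩| = 26/2 = 13.

13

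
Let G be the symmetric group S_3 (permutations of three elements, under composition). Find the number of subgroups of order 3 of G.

1

|G| = 6 and 3 | 6, so subgroups of order 3 are possible by Lagrange.
The subgroups of order 3 are: {e, (1 2 3), (1 3 2)}.
So G has 1 subgroup of order 3.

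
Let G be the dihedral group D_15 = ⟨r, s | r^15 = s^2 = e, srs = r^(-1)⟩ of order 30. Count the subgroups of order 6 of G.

|G| = 30 and 6 | 30, so subgroups of order 6 are possible by Lagrange.
The subgroups of order 6 are: {e, r^5, r^10, s, r^5s, r^10s}; {e, r^5, r^10, rs, r^6s, r^11s}; {e, r^5, r^10, r^2s, r^7s, r^12s}; {e, r^5, r^10, r^3s, r^8s, r^13s}; … (5 in all).
So G has 5 subgroups of order 6.

5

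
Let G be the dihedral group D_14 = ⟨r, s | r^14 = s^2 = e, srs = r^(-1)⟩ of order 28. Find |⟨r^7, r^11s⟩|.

|⟨r^7⟩| = 2 and |⟨r^11s⟩| = 2, so |H| is a multiple of lcm(2, 2) = 2 and divides |G| = 28.
Closing under the operation: H = {e, r^7, r^4s, r^11s}, so |H| = 4.

4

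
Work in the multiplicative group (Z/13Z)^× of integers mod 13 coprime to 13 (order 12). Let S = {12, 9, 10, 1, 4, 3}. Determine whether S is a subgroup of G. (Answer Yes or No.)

Yes

|S| = 6 divides |G| = 12, consistent with Lagrange.
S contains the identity, every element's inverse is in S, and S is closed under ·: it is a subgroup.
In fact S = ⟨4⟩.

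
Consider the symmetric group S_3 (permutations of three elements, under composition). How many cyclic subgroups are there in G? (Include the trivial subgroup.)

5

Each element a generates a cyclic subgroup ⟨a⟩; distinct elements may generate the same one (a cyclic group of order d has φ(d) generators).
Cyclic subgroups by order — order 1: 1; order 2: 3; order 3: 1.
Total: 5.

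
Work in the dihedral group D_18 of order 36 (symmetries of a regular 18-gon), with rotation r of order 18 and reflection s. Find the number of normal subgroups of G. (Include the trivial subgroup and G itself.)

9

G has 45 subgroups. Checking conjugation-invariance by order — order 1: 1/1 normal; order 2: 1/19 normal; order 3: 1/1 normal; order 4: 0/9 normal; order 6: 1/7 normal; order 9: 1/1 normal; order 12: 0/3 normal; order 18: 3/3 normal; order 36: 1/1 normal.
Total normal subgroups: 9.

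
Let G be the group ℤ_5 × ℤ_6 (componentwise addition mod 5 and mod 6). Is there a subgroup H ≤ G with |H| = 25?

25 does not divide |G| = 30, so by Lagrange no subgroup of order 25 exists.

No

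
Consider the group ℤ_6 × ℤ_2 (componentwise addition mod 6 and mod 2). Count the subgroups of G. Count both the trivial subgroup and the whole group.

|G| = 12, so by Lagrange every subgroup order divides 12. Divisors: 1, 2, 3, 4, 6, 12.
Subgroups by order — order 1: 1; order 2: 3; order 3: 1; order 4: 1; order 6: 3; order 12: 1.
Total: 1 + 3 + 1 + 1 + 3 + 1 = 10.

10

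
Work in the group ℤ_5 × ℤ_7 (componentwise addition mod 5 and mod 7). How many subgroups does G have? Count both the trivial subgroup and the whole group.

4

|G| = 35, so by Lagrange every subgroup order divides 35. Divisors: 1, 5, 7, 35.
Subgroups by order — order 1: 1; order 5: 1; order 7: 1; order 35: 1.
Total: 1 + 1 + 1 + 1 = 4.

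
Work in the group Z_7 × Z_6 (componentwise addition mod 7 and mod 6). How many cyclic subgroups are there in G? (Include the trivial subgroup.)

A cyclic subgroup of order d is generated by each of its φ(d) elements of order d, so the cyclic subgroups of order d number (#elements of order d)/φ(d).
Cyclic subgroups by order — order 1: 1; order 2: 1; order 3: 1; order 6: 1; order 7: 1; order 14: 1; order 21: 1; order 42: 1.
Total: 8.

8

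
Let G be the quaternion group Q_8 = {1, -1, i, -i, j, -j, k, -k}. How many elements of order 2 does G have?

The elements of order 2 are: -1.
That's 1.

1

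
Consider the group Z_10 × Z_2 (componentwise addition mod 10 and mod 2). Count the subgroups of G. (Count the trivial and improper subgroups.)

10

|G| = 20, so by Lagrange every subgroup order divides 20. Divisors: 1, 2, 4, 5, 10, 20.
Subgroups by order — order 1: 1; order 2: 3; order 4: 1; order 5: 1; order 10: 3; order 20: 1.
Total: 1 + 3 + 1 + 1 + 3 + 1 = 10.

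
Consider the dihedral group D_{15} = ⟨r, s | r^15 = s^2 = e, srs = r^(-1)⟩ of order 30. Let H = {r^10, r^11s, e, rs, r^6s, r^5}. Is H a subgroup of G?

|H| = 6 divides |G| = 30, consistent with Lagrange.
H contains the identity, every element's inverse is in H, and H is closed under ·: it is a subgroup.

Yes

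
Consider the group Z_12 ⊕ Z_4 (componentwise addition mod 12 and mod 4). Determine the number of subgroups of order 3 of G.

1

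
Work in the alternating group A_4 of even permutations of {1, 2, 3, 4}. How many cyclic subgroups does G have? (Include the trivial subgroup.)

8

A cyclic subgroup of order d is generated by each of its φ(d) elements of order d, so the cyclic subgroups of order d number (#elements of order d)/φ(d).
Cyclic subgroups by order — order 1: 1; order 2: 3; order 3: 4.
Total: 8.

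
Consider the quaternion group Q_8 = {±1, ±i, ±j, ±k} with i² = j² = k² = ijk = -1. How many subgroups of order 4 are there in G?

3

|G| = 8 and 4 | 8, so subgroups of order 4 are possible by Lagrange.
The subgroups of order 4 are: {1, -1, i, -i}; {1, -1, j, -j}; {1, -1, k, -k}.
So G has 3 subgroups of order 4.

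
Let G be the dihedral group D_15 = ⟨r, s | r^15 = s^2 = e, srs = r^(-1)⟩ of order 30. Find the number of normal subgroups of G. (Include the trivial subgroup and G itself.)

G has 28 subgroups. Checking conjugation-invariance by order — order 1: 1/1 normal; order 2: 0/15 normal; order 3: 1/1 normal; order 5: 1/1 normal; order 6: 0/5 normal; order 10: 0/3 normal; order 15: 1/1 normal; order 30: 1/1 normal.
Total normal subgroups: 5.

5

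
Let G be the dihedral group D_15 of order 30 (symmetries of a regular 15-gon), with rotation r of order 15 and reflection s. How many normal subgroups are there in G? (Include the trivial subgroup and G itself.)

G has 28 subgroups. Checking conjugation-invariance by order — order 1: 1/1 normal; order 2: 0/15 normal; order 3: 1/1 normal; order 5: 1/1 normal; order 6: 0/5 normal; order 10: 0/3 normal; order 15: 1/1 normal; order 30: 1/1 normal.
Total normal subgroups: 5.

5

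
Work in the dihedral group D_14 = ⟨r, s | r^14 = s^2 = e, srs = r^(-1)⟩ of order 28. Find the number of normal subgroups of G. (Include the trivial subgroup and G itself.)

G has 28 subgroups. Checking conjugation-invariance by order — order 1: 1/1 normal; order 2: 1/15 normal; order 4: 0/7 normal; order 7: 1/1 normal; order 14: 3/3 normal; order 28: 1/1 normal.
Total normal subgroups: 7.

7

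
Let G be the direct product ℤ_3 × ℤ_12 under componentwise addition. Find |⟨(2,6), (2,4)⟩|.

|⟨(2,6)⟩| = 6 and |⟨(2,4)⟩| = 3, so |H| is a multiple of lcm(6, 3) = 6 and divides |G| = 36.
Closing under the operation: H = {(0,0), (0,2), (0,4), (0,6), (0,8), (0,10), (1,0), (1,2), (1,4), (1,6), (1,8), (1,10), (2,0), (2,2), (2,4), (2,6), (2,8), (2,10)}, so |H| = 18.

18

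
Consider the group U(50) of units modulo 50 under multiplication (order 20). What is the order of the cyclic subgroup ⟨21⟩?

Compute successive powers of 21 mod 50: 21, 41, 11, 31, 1; 21^5 ≡ 1 (mod 50).
So |⟨21⟩| = 5.

5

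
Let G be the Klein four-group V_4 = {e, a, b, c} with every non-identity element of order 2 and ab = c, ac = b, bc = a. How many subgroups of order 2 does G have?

3

|G| = 4 and 2 | 4, so subgroups of order 2 are possible by Lagrange.
The subgroups of order 2 are: {e, a}; {e, b}; {e, c}.
So G has 3 subgroups of order 2.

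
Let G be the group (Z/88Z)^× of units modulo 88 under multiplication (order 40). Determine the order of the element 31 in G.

10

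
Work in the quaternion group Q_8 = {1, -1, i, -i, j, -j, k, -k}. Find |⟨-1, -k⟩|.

|⟨-1⟩| = 2 and |⟨-k⟩| = 4, so |H| is a multiple of lcm(2, 4) = 4 and divides |G| = 8.
Closing under the operation: H = {1, -1, k, -k}, so |H| = 4.

4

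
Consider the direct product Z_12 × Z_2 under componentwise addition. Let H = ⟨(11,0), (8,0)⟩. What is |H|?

|⟨(11,0)⟩| = 12 and |⟨(8,0)⟩| = 3, so |H| is a multiple of lcm(12, 3) = 12 and divides |G| = 24.
Closing under the operation: H = {(0,0), (1,0), (2,0), (3,0), (4,0), (5,0), (6,0), (7,0), (8,0), (9,0), (10,0), (11,0)}, so |H| = 12.

12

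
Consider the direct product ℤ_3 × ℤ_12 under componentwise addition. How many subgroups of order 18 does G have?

1

|G| = 36 and 18 | 36, so subgroups of order 18 are possible by Lagrange.
The subgroups of order 18 are: {(0,0), (0,2), (0,4), (0,6), (0,8), (0,10), (1,0), (1,2), (1,4), (1,6), (1,8), (1,10), (2,0), (2,2), (2,4), (2,6), (2,8), (2,10)}.
So G has 1 subgroup of order 18.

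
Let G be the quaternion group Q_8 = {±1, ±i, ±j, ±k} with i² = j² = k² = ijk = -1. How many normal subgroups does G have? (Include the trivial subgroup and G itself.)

G has 6 subgroups. Checking conjugation-invariance by order — order 1: 1/1 normal; order 2: 1/1 normal; order 4: 3/3 normal; order 8: 1/1 normal.
Total normal subgroups: 6.

6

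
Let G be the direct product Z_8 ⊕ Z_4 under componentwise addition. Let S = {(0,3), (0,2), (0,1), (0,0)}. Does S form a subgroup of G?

|S| = 4 divides |G| = 32, consistent with Lagrange.
S contains the identity, every element's inverse is in S, and S is closed under +: it is a subgroup.
In fact S = ⟨(0,1)⟩.

Yes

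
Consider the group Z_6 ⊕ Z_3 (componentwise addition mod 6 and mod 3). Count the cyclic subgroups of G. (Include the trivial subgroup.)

10

Each element a generates a cyclic subgroup ⟨a⟩; distinct elements may generate the same one (a cyclic group of order d has φ(d) generators).
Cyclic subgroups by order — order 1: 1; order 2: 1; order 3: 4; order 6: 4.
Total: 10.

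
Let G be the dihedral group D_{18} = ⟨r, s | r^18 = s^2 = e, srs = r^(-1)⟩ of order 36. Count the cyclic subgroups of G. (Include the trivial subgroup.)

24

Each element a generates a cyclic subgroup ⟨a⟩; distinct elements may generate the same one (a cyclic group of order d has φ(d) generators).
Cyclic subgroups by order — order 1: 1; order 2: 19; order 3: 1; order 6: 1; order 9: 1; order 18: 1.
Total: 24.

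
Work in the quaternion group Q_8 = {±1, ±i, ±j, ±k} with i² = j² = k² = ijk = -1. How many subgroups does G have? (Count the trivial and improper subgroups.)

|G| = 8, so by Lagrange every subgroup order divides 8. Divisors: 1, 2, 4, 8.
Subgroups by order — order 1: 1; order 2: 1; order 4: 3; order 8: 1.
Total: 1 + 1 + 3 + 1 = 6.

6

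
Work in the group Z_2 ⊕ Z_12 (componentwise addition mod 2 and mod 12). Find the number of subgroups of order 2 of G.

|G| = 24 and 2 | 24, so subgroups of order 2 are possible by Lagrange.
The subgroups of order 2 are: {(0,0), (0,6)}; {(0,0), (1,0)}; {(0,0), (1,6)}.
So G has 3 subgroups of order 2.

3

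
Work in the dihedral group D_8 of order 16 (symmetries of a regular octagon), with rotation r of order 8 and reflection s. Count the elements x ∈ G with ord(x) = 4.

2

The elements of order 4 are: r^2, r^6.
That's 2.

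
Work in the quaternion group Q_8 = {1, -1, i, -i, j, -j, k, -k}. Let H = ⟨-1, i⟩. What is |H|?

4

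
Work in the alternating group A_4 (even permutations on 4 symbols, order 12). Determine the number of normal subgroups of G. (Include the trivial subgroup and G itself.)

G has 10 subgroups. Checking conjugation-invariance by order — order 1: 1/1 normal; order 2: 0/3 normal; order 3: 0/4 normal; order 4: 1/1 normal; order 12: 1/1 normal.
Total normal subgroups: 3.

3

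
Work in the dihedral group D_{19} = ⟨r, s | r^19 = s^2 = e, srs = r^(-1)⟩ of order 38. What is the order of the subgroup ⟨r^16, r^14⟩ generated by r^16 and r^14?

19

|⟨r^16⟩| = 19 and |⟨r^14⟩| = 19, so |H| is a multiple of lcm(19, 19) = 19 and divides |G| = 38.
Closing under the operation: H = {e, r, r^2, r^3, r^4, r^5, r^6, r^7, r^8, r^9, r^10, r^11, r^12, r^13, r^14, r^15, r^16, r^17, r^18}, so |H| = 19.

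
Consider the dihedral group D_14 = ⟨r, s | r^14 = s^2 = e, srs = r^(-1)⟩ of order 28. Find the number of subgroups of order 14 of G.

3

|G| = 28 and 14 | 28, so subgroups of order 14 are possible by Lagrange.
The subgroups of order 14 are: {e, r, r^2, r^3, r^4, r^5, r^6, r^7, r^8, r^9, r^10, r^11, r^12, r^13}; {e, r^2, r^4, r^6, r^8, r^10, r^12, s, r^2s, r^4s, r^6s, r^8s, r^10s, r^12s}; {e, r^2, r^4, r^6, r^8, r^10, r^12, rs, r^3s, r^5s, r^7s, r^9s, r^11s, r^13s}.
So G has 3 subgroups of order 14.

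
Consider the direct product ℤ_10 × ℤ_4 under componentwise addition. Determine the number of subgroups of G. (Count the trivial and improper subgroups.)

|G| = 40, so by Lagrange every subgroup order divides 40. Divisors: 1, 2, 4, 5, 8, 10, 20, 40.
Subgroups by order — order 1: 1; order 2: 3; order 4: 3; order 5: 1; order 8: 1; order 10: 3; order 20: 3; order 40: 1.
Total: 1 + 3 + 3 + 1 + 1 + 3 + 3 + 1 = 16.

16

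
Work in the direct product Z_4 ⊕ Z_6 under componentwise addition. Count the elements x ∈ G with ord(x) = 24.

An element (a,b) has order lcm(ord(a), ord(b)); count pairs with lcm equal to 24.
Enumerating gives 0 such elements.

0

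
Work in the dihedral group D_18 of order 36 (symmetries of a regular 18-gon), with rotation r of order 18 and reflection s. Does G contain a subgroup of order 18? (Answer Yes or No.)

Yes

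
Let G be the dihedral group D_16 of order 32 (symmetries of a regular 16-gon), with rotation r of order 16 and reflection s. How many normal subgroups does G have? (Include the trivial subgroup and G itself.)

8

G has 36 subgroups. Checking conjugation-invariance by order — order 1: 1/1 normal; order 2: 1/17 normal; order 4: 1/9 normal; order 8: 1/5 normal; order 16: 3/3 normal; order 32: 1/1 normal.
Total normal subgroups: 8.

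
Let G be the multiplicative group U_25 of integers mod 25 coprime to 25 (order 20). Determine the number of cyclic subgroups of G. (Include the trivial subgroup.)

Group the elements of G by the cyclic subgroup they generate; each cyclic subgroup of order d accounts for φ(d) elements.
Cyclic subgroups by order — order 1: 1; order 2: 1; order 4: 1; order 5: 1; order 10: 1; order 20: 1.
Total: 6.

6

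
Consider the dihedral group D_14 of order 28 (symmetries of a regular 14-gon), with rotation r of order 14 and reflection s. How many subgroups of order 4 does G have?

|G| = 28 and 4 | 28, so subgroups of order 4 are possible by Lagrange.
The subgroups of order 4 are: {e, r^7, r^3s, r^10s}; {e, r^7, r^4s, r^11s}; {e, r^7, r^5s, r^12s}; {e, r^7, r^6s, r^13s}; … (7 in all).
So G has 7 subgroups of order 4.

7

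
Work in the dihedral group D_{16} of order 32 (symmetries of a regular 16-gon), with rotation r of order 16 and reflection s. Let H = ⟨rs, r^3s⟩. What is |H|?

16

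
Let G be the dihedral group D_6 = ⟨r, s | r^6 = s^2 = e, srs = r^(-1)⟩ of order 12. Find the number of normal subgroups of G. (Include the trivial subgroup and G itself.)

7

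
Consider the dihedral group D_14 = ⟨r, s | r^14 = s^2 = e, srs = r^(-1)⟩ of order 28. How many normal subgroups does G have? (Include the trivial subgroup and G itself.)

7

G has 28 subgroups. Checking conjugation-invariance by order — order 1: 1/1 normal; order 2: 1/15 normal; order 4: 0/7 normal; order 7: 1/1 normal; order 14: 3/3 normal; order 28: 1/1 normal.
Total normal subgroups: 7.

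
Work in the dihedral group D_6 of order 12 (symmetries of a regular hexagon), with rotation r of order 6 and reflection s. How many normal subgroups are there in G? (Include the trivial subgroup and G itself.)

G has 16 subgroups. Checking conjugation-invariance by order — order 1: 1/1 normal; order 2: 1/7 normal; order 3: 1/1 normal; order 4: 0/3 normal; order 6: 3/3 normal; order 12: 1/1 normal.
Total normal subgroups: 7.

7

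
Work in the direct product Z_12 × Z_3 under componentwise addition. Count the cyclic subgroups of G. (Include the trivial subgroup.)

Each element a generates a cyclic subgroup ⟨a⟩; distinct elements may generate the same one (a cyclic group of order d has φ(d) generators).
Cyclic subgroups by order — order 1: 1; order 2: 1; order 3: 4; order 4: 1; order 6: 4; order 12: 4.
Total: 15.

15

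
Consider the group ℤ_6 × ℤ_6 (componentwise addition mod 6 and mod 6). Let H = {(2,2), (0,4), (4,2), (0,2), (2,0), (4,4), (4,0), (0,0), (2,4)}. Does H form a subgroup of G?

|H| = 9 divides |G| = 36, consistent with Lagrange.
H contains the identity, every element's inverse is in H, and H is closed under +: it is a subgroup.

Yes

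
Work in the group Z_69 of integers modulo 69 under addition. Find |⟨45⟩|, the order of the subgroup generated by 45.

23

In Z_69, the order of an element a is n/gcd(a, n).
gcd(45, 69) = 3, so |⟨45⟩| = 69/3 = 23.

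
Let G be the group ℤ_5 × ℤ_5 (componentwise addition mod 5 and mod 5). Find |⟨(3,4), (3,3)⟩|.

|⟨(3,4)⟩| = 5 and |⟨(3,3)⟩| = 5, so |H| is a multiple of lcm(5, 5) = 5 and divides |G| = 25.
Closing {(3,4), (3,3)} under the group operation gives all of G, so |H| = 25.

25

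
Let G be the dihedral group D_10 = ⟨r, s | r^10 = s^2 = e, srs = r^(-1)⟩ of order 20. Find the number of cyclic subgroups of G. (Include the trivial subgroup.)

14

Each element a generates a cyclic subgroup ⟨a⟩; distinct elements may generate the same one (a cyclic group of order d has φ(d) generators).
Cyclic subgroups by order — order 1: 1; order 2: 11; order 5: 1; order 10: 1.
Total: 14.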